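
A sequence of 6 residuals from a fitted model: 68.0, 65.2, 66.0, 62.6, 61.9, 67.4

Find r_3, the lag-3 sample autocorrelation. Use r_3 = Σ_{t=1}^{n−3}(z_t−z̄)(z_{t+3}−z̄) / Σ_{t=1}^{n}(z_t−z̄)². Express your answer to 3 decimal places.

-0.178

Mean z̄ = (68.0 + 65.2 + 66.0 + 62.6 + 61.9 + 67.4)/6 = 65.1833
Deviations from mean: 2.8167, 0.0167, 0.8167, -2.5833, -3.2833, 2.2167
Σ(z_t−z̄)(z_{t+3}−z̄) = (-7.2764) + (-0.0547) + (1.8103) = -5.5208
Denominator Σ(z_t−z̄)² = 30.9683
r_3 = -5.5208 / 30.9683 = -0.178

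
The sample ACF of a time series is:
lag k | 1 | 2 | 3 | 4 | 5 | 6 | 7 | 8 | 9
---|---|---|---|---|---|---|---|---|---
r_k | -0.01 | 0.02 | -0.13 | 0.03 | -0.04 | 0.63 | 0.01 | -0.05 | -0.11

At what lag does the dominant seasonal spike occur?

The largest autocorrelation is r_6 = 0.63; the remaining lags stay at or below 0.03.
The dominant spike at lag 6 indicates a seasonal period of 6.

6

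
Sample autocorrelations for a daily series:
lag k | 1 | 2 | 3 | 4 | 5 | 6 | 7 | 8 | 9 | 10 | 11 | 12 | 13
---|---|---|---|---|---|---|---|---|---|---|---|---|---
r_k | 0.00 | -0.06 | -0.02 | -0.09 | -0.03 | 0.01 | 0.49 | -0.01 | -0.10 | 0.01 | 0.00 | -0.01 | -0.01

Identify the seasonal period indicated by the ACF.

7

The largest autocorrelation is r_7 = 0.49; the remaining lags stay at or below 0.01.
The dominant spike at lag 7 indicates a seasonal period of 7.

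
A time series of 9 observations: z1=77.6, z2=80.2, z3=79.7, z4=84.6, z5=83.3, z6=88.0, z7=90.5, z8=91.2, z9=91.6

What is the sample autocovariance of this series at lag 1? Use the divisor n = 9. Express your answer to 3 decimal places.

Mean z̄ = (77.6 + 80.2 + 79.7 + 84.6 + 83.3 + 88.0 + 90.5 + 91.2 + 91.6)/9 = 85.1889
Σ_{t=1}^{8}(z_t−z̄)(z_{t+1}−z̄) = 149.6721
γ_1 = 149.6721 / 9 = 16.630

16.630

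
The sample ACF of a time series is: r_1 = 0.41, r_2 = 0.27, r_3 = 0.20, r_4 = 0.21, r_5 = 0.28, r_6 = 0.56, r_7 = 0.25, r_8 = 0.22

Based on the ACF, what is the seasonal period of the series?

6

The largest autocorrelation is r_6 = 0.56; the remaining lags stay at or below 0.41. The elevated value at lag 1 (0.41), dropping to 0.27 at lag 2, reflects decaying short-term dependence rather than seasonality.
The dominant spike at lag 6 indicates a seasonal period of 6.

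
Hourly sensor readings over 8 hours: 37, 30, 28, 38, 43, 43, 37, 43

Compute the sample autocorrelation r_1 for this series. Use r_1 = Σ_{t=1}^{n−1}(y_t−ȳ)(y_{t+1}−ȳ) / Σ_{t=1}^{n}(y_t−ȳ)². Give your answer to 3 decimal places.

0.408

Mean ȳ = (37 + 30 + 28 + 38 + 43 + 43 + 37 + 43)/8 = 37.3750
Numerator Σ_{t=1}^{7}(y_t−ȳ)(y_{t+1}−ȳ) = 96.9844
Denominator Σ(y_t−ȳ)² = 237.8750
r_1 = 96.9844 / 237.8750 = 0.408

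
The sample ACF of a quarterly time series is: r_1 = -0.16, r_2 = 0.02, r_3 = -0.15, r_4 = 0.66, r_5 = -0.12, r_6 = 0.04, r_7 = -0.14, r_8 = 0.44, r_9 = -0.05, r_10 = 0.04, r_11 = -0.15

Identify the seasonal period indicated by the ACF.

The largest autocorrelation is r_4 = 0.66, with a weaker echo at lag 8 (0.44); the remaining lags stay at or below 0.04.
The dominant spike at lag 4 indicates a seasonal period of 4.

4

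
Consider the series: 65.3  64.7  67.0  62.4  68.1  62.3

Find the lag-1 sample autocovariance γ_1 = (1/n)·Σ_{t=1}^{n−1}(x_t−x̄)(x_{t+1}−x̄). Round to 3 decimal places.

-3.708

Mean x̄ = (65.3 + 64.7 + 67.0 + 62.4 + 68.1 + 62.3)/6 = 64.9667
Deviations: 0.3333, -0.2667, 2.0333, -2.5667, 3.1333, -2.6667
Σ_{t=1}^{5}(x_t−x̄)(x_{t+1}−x̄) = -22.2478
γ_1 = -22.2478 / 6 = -3.708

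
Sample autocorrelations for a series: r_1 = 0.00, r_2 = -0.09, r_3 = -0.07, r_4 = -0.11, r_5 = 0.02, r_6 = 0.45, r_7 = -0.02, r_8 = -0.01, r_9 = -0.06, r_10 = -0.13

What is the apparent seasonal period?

The largest autocorrelation is r_6 = 0.45; the remaining lags stay at or below 0.02.
The dominant spike at lag 6 indicates a seasonal period of 6.

6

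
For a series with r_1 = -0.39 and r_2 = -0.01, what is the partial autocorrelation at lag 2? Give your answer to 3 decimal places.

φ_{22} = (r_2 − r_1²) / (1 − r_1²)
r_1² = (-0.39)² = 0.1521
Numerator = -0.01 − 0.1521 = -0.1621; denominator = 1 − 0.1521 = 0.8479
φ_{22} = -0.1621 / 0.8479 = -0.191

-0.191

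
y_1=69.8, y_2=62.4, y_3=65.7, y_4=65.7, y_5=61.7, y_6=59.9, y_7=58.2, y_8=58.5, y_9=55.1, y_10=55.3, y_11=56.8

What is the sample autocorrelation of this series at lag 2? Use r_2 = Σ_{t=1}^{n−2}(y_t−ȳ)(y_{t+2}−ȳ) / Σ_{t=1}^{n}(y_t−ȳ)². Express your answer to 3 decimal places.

0.455

Mean ȳ = (69.8 + 62.4 + 65.7 + 65.7 + 61.7 + 59.9 + 58.2 + 58.5 + 55.1 + 55.3 + 56.8)/11 = 60.8273
Numerator Σ_{t=1}^{9}(y_t−ȳ)(y_{t+2}−ȳ) = 101.9603
Denominator Σ(y_t−ȳ)² = 223.9818
r_2 = 101.9603 / 223.9818 = 0.455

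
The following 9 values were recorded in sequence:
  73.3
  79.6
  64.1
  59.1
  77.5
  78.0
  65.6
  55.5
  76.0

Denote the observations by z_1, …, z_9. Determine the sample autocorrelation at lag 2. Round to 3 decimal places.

Mean z̄ = (73.3 + 79.6 + 64.1 + 59.1 + 77.5 + 78.0 + 65.6 + 55.5 + 76.0)/9 = 69.8556
Σ(z_t−z̄)(z_{t+2}−z̄) = (-19.8247) + (-104.8069) + (-43.9980) + (-87.5980) + (-32.5314) + (-116.9180) + (-26.1480) = -431.8251
Denominator Σ(z_t−z̄)² = 642.3422
r_2 = -431.8251 / 642.3422 = -0.672

-0.672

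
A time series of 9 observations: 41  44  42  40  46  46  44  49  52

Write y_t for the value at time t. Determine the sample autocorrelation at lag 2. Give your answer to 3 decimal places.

0.035

Mean ȳ = (41 + 44 + 42 + 40 + 46 + 46 + 44 + 49 + 52)/9 = 44.8889
Numerator Σ_{t=1}^{7}(y_t−ȳ)(y_{t+2}−ȳ) = 4.1975
Denominator Σ(y_t−ȳ)² = 118.8889
r_2 = 4.1975 / 118.8889 = 0.035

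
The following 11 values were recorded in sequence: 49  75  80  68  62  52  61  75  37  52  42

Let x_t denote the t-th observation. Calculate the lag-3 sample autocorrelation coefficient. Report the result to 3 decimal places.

-0.131

Mean x̄ = (49 + 75 + 80 + 68 + 62 + 52 + 61 + 75 + 37 + 52 + 42)/11 = 59.3636
Numerator Σ_{t=1}^{8}(x_t−x̄)(x_{t+3}−x̄) = -263.7603
Denominator Σ(x_t−x̄)² = 2016.5455
r_3 = -263.7603 / 2016.5455 = -0.131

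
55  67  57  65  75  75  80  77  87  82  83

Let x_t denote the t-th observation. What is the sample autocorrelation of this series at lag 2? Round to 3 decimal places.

Mean x̄ = (55 + 67 + 57 + 65 + 75 + 75 + 80 + 77 + 87 + 82 + 83)/11 = 73.0000
Numerator Σ_{t=1}^{9}(x_t−x̄)(x_{t+2}−x̄) = 584.0000
Denominator Σ(x_t−x̄)² = 1130.0000
r_2 = 584.0000 / 1130.0000 = 0.517

0.517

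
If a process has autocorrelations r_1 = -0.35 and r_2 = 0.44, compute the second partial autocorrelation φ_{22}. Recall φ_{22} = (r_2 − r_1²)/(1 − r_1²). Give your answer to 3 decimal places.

φ_{22} = (r_2 − r_1²) / (1 − r_1²)
r_1² = (-0.35)² = 0.1225
Numerator = 0.44 − 0.1225 = 0.3175; denominator = 1 − 0.1225 = 0.8775
φ_{22} = 0.3175 / 0.8775 = 0.362

0.362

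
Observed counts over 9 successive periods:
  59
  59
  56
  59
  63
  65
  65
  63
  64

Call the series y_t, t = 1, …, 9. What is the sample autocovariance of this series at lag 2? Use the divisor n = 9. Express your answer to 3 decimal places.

Mean ȳ = (59 + 59 + 56 + 59 + 63 + 65 + 65 + 63 + 64)/9 = 61.4444
Σ_{t=1}^{7}(y_t−ȳ)(y_{t+2}−ȳ) = 22.2716
γ_2 = 22.2716 / 9 = 2.475

2.475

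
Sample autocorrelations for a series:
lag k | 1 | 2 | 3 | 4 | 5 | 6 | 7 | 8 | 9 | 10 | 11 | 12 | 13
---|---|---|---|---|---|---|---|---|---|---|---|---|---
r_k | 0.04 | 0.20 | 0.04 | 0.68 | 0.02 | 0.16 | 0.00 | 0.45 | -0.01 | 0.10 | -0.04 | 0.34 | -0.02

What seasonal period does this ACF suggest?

The largest autocorrelation is r_4 = 0.68, with weaker echoes at lags 8 (0.45) and 12 (0.34); the remaining lags stay at or below 0.20.
The dominant spike at lag 4 indicates a seasonal period of 4.

4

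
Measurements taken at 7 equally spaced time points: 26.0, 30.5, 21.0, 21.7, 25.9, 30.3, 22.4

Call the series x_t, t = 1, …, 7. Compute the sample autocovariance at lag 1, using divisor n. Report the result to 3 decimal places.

-2.457

Mean x̄ = (26.0 + 30.5 + 21.0 + 21.7 + 25.9 + 30.3 + 22.4)/7 = 25.4000
Deviations: 0.6000, 5.1000, -4.4000, -3.7000, 0.5000, 4.9000, -3.0000
Σ_{t=1}^{6}(x_t−x̄)(x_{t+1}−x̄) = -17.2000
γ_1 = -17.2000 / 7 = -2.457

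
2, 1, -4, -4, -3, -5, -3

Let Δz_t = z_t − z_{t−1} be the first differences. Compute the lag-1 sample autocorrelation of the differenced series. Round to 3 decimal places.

First differences Δz: -1, -5, 0, 1, -2, 2
Mean of differences = -0.8333
Numerator Σ(Δz_t−Δz̄)(Δz_{t+1}−Δz̄) = -6.6944
Denominator Σ(Δz_t−Δz̄)² = 30.8333
r_1(Δz) = -6.6944 / 30.8333 = -0.217

-0.217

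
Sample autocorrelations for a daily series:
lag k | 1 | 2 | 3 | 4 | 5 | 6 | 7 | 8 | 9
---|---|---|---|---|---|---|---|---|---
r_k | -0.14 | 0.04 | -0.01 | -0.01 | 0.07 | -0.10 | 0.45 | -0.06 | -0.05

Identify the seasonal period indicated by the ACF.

7

The largest autocorrelation is r_7 = 0.45; the remaining lags stay at or below 0.07.
The dominant spike at lag 7 indicates a seasonal period of 7.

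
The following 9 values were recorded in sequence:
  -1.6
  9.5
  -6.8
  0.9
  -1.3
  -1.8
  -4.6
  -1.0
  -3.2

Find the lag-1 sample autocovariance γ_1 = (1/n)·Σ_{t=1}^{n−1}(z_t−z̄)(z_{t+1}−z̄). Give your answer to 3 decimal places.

-8.388

Mean z̄ = (-1.6 + 9.5 − 6.8 + 0.9 − 1.3 − 1.8 − 4.6 − 1.0 − 3.2)/9 = -1.1000
Σ_{t=1}^{8}(z_t−z̄)(z_{t+1}−z̄) = -75.4900
γ_1 = -75.4900 / 9 = -8.388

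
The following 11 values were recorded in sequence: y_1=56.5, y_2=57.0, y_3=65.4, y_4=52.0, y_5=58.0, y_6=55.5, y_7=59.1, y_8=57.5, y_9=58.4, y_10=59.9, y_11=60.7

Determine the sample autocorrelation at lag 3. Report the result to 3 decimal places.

Mean ȳ = (56.5 + 57.0 + 65.4 + 52.0 + 58.0 + 55.5 + 59.1 + 57.5 + 58.4 + 59.9 + 60.7)/11 = 58.1818
Numerator Σ_{t=1}^{8}(y_t−ȳ)(y_{t+3}−ȳ) = -15.0228
Denominator Σ(y_t−ȳ)² = 112.4164
r_3 = -15.0228 / 112.4164 = -0.134

-0.134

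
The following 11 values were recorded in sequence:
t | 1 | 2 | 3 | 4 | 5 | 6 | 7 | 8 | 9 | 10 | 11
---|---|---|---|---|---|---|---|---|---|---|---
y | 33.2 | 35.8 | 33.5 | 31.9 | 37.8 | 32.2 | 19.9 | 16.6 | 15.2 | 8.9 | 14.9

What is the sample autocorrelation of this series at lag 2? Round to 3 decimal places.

0.425

Mean ȳ = (33.2 + 35.8 + 33.5 + 31.9 + 37.8 + 32.2 + 19.9 + 16.6 + 15.2 + 8.9 + 14.9)/11 = 25.4455
Numerator Σ_{t=1}^{9}(y_t−ȳ)(y_{t+2}−ȳ) = 455.3531
Denominator Σ(y_t−ȳ)² = 1071.0673
r_2 = 455.3531 / 1071.0673 = 0.425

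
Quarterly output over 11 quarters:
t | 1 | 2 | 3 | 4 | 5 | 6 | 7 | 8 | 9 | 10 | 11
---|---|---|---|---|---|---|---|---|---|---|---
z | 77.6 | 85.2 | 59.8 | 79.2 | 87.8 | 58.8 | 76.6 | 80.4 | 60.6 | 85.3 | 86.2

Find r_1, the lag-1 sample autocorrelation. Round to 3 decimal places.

-0.381

Mean z̄ = (77.6 + 85.2 + 59.8 + 79.2 + 87.8 + 58.8 + 76.6 + 80.4 + 60.6 + 85.3 + 86.2)/11 = 76.1364
Numerator Σ_{t=1}^{10}(z_t−z̄)(z_{t+1}−z̄) = -473.7740
Denominator Σ(z_t−z̄)² = 1242.1655
r_1 = -473.7740 / 1242.1655 = -0.381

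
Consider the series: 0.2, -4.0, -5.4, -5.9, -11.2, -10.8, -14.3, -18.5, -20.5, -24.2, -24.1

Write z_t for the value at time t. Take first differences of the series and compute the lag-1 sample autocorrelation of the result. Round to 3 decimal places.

-0.523

First differences Δz: -4.2, -1.4, -0.5, -5.3, 0.4, -3.5, -4.2, -2.0, -3.7, 0.1
Mean of differences = -2.4300
Numerator Σ(Δz_t−Δz̄)(Δz_{t+1}−Δz̄) = -19.1509
Denominator Σ(Δz_t−Δz̄)² = 36.6410
r_1(Δz) = -19.1509 / 36.6410 = -0.523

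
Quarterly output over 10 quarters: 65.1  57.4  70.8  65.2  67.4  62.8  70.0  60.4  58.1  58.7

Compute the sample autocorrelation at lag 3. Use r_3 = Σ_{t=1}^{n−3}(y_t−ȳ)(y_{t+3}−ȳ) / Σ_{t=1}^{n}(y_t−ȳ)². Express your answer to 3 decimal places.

Mean ȳ = (65.1 + 57.4 + 70.8 + 65.2 + 67.4 + 62.8 + 70.0 + 60.4 + 58.1 + 58.7)/10 = 63.5900
Σ(y_t−ȳ)(y_{t+3}−ȳ) = (2.4311) + (-23.5839) + (-5.6959) + (10.3201) + (-12.1539) + (4.3371) + (-31.3449) = -55.6903
Denominator Σ(y_t−ȳ)² = 215.6290
r_3 = -55.6903 / 215.6290 = -0.258

-0.258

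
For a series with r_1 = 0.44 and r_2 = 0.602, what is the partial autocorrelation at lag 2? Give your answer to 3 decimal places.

0.506

φ_{22} = (r_2 − r_1²) / (1 − r_1²)
r_1² = (0.44)² = 0.1936
Numerator = 0.602 − 0.1936 = 0.4084; denominator = 1 − 0.1936 = 0.8064
φ_{22} = 0.4084 / 0.8064 = 0.506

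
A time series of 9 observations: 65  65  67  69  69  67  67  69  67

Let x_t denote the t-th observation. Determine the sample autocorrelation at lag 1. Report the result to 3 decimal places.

Mean x̄ = (65 + 65 + 67 + 69 + 69 + 67 + 67 + 69 + 67)/9 = 67.2222
Numerator Σ_{t=1}^{8}(x_t−x̄)(x_{t+1}−x̄) = 7.0617
Denominator Σ(x_t−x̄)² = 19.5556
r_1 = 7.0617 / 19.5556 = 0.361

0.361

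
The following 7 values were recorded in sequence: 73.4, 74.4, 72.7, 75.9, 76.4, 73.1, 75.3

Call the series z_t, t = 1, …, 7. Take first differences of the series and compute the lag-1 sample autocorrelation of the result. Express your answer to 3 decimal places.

First differences Δz: 1.0, -1.7, 3.2, 0.5, -3.3, 2.2
Mean of differences = 0.3167
Numerator Σ(Δz_t−Δz̄)(Δz_{t+1}−Δz̄) = -14.1386
Denominator Σ(Δz_t−Δz̄)² = 29.5083
r_1(Δz) = -14.1386 / 29.5083 = -0.479

-0.479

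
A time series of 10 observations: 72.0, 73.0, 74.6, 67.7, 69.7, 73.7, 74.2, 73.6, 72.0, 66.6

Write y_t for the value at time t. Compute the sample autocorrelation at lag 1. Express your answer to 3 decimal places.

0.076

Mean ȳ = (72.0 + 73.0 + 74.6 + 67.7 + 69.7 + 73.7 + 74.2 + 73.6 + 72.0 + 66.6)/10 = 71.7100
Numerator Σ_{t=1}^{9}(y_t−ȳ)(y_{t+1}−ȳ) = 5.3009
Denominator Σ(y_t−ȳ)² = 70.1490
r_1 = 5.3009 / 70.1490 = 0.076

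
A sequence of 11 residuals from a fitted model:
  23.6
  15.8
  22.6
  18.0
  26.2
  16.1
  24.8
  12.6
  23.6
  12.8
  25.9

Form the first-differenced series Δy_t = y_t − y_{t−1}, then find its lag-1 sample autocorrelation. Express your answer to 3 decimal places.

-0.852

First differences Δy: -7.8, 6.8, -4.6, 8.2, -10.1, 8.7, -12.2, 11.0, -10.8, 13.1
Mean of differences = 0.2300
Numerator Σ(Δy_t−Δȳ)(Δy_{t+1}−Δȳ) = -792.7129
Denominator Σ(Δy_t−Δȳ)² = 930.7410
r_1(Δy) = -792.7129 / 930.7410 = -0.852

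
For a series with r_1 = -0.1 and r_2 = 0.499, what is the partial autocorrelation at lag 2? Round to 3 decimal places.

φ_{22} = (r_2 − r_1²) / (1 − r_1²)
r_1² = (-0.1)² = 0.01
Numerator = 0.499 − 0.0100 = 0.4890; denominator = 1 − 0.0100 = 0.9900
φ_{22} = 0.4890 / 0.9900 = 0.494

0.494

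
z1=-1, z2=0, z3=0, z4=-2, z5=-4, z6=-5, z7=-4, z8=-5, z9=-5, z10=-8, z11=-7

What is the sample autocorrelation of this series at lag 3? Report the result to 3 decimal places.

Mean z̄ = (-1 + 0 + 0 − 2 − 4 − 5 − 4 − 5 − 5 − 8 − 7)/11 = -3.7273
Numerator Σ_{t=1}^{8}(z_t−z̄)(z_{t+3}−z̄) = 5.7769
Denominator Σ(z_t−z̄)² = 72.1818
r_3 = 5.7769 / 72.1818 = 0.080

0.080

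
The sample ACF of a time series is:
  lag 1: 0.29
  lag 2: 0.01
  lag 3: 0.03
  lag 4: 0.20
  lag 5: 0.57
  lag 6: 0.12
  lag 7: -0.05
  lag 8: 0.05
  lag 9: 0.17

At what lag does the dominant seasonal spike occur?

5

The largest autocorrelation is r_5 = 0.57; the remaining lags stay at or below 0.29. The elevated value at lag 1 (0.29), dropping to 0.01 at lag 2, reflects decaying short-term dependence rather than seasonality.
The dominant spike at lag 5 indicates a seasonal period of 5.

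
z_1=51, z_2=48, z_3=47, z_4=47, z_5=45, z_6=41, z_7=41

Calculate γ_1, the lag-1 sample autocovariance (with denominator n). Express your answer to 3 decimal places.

5.907

Mean z̄ = (51 + 48 + 47 + 47 + 45 + 41 + 41)/7 = 45.7143
Σ_{t=1}^{6}(z_t−z̄)(z_{t+1}−z̄) = 41.3469
γ_1 = 41.3469 / 7 = 5.907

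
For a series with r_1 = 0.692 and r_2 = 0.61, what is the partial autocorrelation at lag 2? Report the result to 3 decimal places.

φ_{22} = (r_2 − r_1²) / (1 − r_1²)
r_1² = (0.692)² = 0.478864
Numerator = 0.61 − 0.4789 = 0.1311; denominator = 1 − 0.4789 = 0.5211
φ_{22} = 0.1311 / 0.5211 = 0.252

0.252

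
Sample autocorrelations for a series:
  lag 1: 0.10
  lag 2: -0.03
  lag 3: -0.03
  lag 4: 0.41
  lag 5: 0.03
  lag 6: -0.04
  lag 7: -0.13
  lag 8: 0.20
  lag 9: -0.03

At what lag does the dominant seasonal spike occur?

4

The largest autocorrelation is r_4 = 0.41, with a weaker echo at lag 8 (0.20); the remaining lags stay at or below 0.10.
The dominant spike at lag 4 indicates a seasonal period of 4.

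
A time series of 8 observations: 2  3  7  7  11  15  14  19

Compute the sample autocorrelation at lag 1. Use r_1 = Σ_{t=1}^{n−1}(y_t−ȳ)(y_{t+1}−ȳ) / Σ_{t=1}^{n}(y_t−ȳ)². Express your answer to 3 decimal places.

Mean ȳ = (2 + 3 + 7 + 7 + 11 + 15 + 14 + 19)/8 = 9.7500
Σ(y_t−ȳ)(y_{t+1}−ȳ) = (52.3125) + (18.5625) + (7.5625) + (-3.4375) + (6.5625) + (22.3125) + (39.3125) = 143.1875
Denominator Σ(y_t−ȳ)² = 253.5000
r_1 = 143.1875 / 253.5000 = 0.565

0.565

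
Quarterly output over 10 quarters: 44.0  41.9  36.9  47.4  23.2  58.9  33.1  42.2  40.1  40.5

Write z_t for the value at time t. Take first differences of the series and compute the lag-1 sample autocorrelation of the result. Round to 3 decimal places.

-0.849

First differences Δz: -2.1, -5.0, 10.5, -24.2, 35.7, -25.8, 9.1, -2.1, 0.4
Mean of differences = -0.3889
Numerator Σ(Δz_t−Δz̄)(Δz_{t+1}−Δz̄) = -2336.6812
Denominator Σ(Δz_t−Δz̄)² = 2751.4489
r_1(Δz) = -2336.6812 / 2751.4489 = -0.849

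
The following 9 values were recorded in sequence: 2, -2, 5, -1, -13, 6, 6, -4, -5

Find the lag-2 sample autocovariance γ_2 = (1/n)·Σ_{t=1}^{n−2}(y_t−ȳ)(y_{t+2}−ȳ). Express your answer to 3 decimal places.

-21.099

Mean ȳ = (2 − 2 + 5 − 1 − 13 + 6 + 6 − 4 − 5)/9 = -0.6667
Σ_{t=1}^{7}(y_t−ȳ)(y_{t+2}−ȳ) = -189.8889
γ_2 = -189.8889 / 9 = -21.099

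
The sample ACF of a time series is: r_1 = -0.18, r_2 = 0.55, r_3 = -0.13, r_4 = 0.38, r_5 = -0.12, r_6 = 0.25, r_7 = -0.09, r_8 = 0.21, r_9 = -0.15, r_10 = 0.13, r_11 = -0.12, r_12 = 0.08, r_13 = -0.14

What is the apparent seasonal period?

2

The largest autocorrelation is r_2 = 0.55, with weaker echoes at lags 4 (0.38), 6 (0.25) and 8 (0.21); the remaining lags stay at or below 0.13.
The dominant spike at lag 2 indicates a seasonal period of 2.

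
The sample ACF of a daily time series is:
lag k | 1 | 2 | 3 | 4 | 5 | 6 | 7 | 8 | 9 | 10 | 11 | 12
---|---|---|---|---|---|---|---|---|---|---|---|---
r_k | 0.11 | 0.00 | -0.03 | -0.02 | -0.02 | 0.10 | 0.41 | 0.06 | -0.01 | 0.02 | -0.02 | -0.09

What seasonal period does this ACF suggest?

7

The largest autocorrelation is r_7 = 0.41; the remaining lags stay at or below 0.11.
The dominant spike at lag 7 indicates a seasonal period of 7.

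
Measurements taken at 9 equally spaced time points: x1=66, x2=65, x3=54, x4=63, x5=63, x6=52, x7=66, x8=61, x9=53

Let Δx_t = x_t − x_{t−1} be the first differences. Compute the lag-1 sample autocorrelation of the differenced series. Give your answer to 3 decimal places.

First differences Δx: -1, -11, 9, 0, -11, 14, -5, -8
Mean of differences = -1.6250
Numerator Σ(Δx_t−Δx̄)(Δx_{t+1}−Δx̄) = -281.1406
Denominator Σ(Δx_t−Δx̄)² = 587.8750
r_1(Δx) = -281.1406 / 587.8750 = -0.478

-0.478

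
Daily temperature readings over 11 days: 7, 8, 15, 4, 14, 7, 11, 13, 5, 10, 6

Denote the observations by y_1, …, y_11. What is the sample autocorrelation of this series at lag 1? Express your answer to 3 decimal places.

-0.628

Mean ȳ = (7 + 8 + 15 + 4 + 14 + 7 + 11 + 13 + 5 + 10 + 6)/11 = 9.0909
Numerator Σ_{t=1}^{10}(y_t−ȳ)(y_{t+1}−ȳ) = -88.5537
Denominator Σ(y_t−ȳ)² = 140.9091
r_1 = -88.5537 / 140.9091 = -0.628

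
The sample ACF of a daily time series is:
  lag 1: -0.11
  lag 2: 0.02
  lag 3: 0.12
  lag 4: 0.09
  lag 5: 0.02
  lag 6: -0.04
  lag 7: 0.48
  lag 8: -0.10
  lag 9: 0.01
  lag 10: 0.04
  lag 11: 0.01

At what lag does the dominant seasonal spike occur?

The largest autocorrelation is r_7 = 0.48; the remaining lags stay at or below 0.12.
The dominant spike at lag 7 indicates a seasonal period of 7.

7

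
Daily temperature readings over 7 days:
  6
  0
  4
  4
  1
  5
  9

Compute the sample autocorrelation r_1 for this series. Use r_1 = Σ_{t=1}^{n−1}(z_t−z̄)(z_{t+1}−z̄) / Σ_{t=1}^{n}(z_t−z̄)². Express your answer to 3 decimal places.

-0.094

Mean z̄ = (6 + 0 + 4 + 4 + 1 + 5 + 9)/7 = 4.1429
Numerator Σ_{t=1}^{6}(z_t−z̄)(z_{t+1}−z̄) = -5.1633
Denominator Σ(z_t−z̄)² = 54.8571
r_1 = -5.1633 / 54.8571 = -0.094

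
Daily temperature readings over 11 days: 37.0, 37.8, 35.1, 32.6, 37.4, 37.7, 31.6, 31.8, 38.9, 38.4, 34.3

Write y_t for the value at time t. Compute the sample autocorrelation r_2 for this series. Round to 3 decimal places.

Mean ȳ = (37.0 + 37.8 + 35.1 + 32.6 + 37.4 + 37.7 + 31.6 + 31.8 + 38.9 + 38.4 + 34.3)/11 = 35.6909
Numerator Σ_{t=1}^{9}(y_t−ȳ)(y_{t+2}−ȳ) = -57.4538
Denominator Σ(y_t−ȳ)² = 74.4691
r_2 = -57.4538 / 74.4691 = -0.772

-0.772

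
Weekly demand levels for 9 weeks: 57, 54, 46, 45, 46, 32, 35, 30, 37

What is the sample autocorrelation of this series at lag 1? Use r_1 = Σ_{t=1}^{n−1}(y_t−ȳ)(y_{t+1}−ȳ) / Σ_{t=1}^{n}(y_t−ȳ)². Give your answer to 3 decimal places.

0.590

Mean ȳ = (57 + 54 + 46 + 45 + 46 + 32 + 35 + 30 + 37)/9 = 42.4444
Numerator Σ_{t=1}^{8}(y_t−ȳ)(y_{t+1}−ȳ) = 428.4691
Denominator Σ(y_t−ȳ)² = 726.2222
r_1 = 428.4691 / 726.2222 = 0.590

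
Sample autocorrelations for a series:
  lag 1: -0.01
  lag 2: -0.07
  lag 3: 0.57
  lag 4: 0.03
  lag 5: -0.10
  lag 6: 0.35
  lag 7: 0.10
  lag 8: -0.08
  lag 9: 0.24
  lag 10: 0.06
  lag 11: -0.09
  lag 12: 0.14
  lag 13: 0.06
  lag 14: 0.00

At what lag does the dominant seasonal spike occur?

3

The largest autocorrelation is r_3 = 0.57, with weaker echoes at lags 6 (0.35) and 9 (0.24); the remaining lags stay at or below 0.14.
The dominant spike at lag 3 indicates a seasonal period of 3.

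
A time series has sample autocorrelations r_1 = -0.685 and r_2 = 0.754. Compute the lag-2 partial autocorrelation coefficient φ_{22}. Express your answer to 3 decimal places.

φ_{22} = (r_2 − r_1²) / (1 − r_1²)
r_1² = (-0.685)² = 0.469225
Numerator = 0.754 − 0.4692 = 0.2848; denominator = 1 − 0.4692 = 0.5308
φ_{22} = 0.2848 / 0.5308 = 0.537

0.537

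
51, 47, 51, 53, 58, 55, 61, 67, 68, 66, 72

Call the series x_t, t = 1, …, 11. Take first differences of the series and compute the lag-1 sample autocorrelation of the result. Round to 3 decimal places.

First differences Δx: -4, 4, 2, 5, -3, 6, 6, 1, -2, 6
Mean of differences = 2.1000
Numerator Σ(Δx_t−Δx̄)(Δx_{t+1}−Δx̄) = -47.3100
Denominator Σ(Δx_t−Δx̄)² = 138.9000
r_1(Δx) = -47.3100 / 138.9000 = -0.341

-0.341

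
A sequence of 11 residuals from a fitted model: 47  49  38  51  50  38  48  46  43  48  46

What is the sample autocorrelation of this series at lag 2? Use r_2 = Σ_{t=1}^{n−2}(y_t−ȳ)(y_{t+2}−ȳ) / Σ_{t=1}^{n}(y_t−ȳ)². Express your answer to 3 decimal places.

Mean ȳ = (47 + 49 + 38 + 51 + 50 + 38 + 48 + 46 + 43 + 48 + 46)/11 = 45.8182
Numerator Σ_{t=1}^{9}(y_t−ȳ)(y_{t+2}−ȳ) = -64.5207
Denominator Σ(y_t−ȳ)² = 195.6364
r_2 = -64.5207 / 195.6364 = -0.330

-0.330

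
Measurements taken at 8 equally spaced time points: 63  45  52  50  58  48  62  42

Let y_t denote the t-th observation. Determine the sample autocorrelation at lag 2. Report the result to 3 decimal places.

0.287

Mean ȳ = (63 + 45 + 52 + 50 + 58 + 48 + 62 + 42)/8 = 52.5000
Σ(y_t−ȳ)(y_{t+2}−ȳ) = (-5.2500) + (18.7500) + (-2.7500) + (11.2500) + (52.2500) + (47.2500) = 121.5000
Denominator Σ(y_t−ȳ)² = 424.0000
r_2 = 121.5000 / 424.0000 = 0.287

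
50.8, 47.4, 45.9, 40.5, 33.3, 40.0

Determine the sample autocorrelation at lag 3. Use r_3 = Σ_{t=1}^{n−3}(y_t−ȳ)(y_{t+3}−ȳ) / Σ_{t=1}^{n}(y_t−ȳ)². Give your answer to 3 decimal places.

-0.358

Mean ȳ = (50.8 + 47.4 + 45.9 + 40.5 + 33.3 + 40.0)/6 = 42.9833
Deviations from mean: 7.8167, 4.4167, 2.9167, -2.4833, -9.6833, -2.9833
Σ(y_t−ȳ)(y_{t+3}−ȳ) = (-19.4114) + (-42.7681) + (-8.7014) = -70.8808
Denominator Σ(y_t−ȳ)² = 197.9483
r_3 = -70.8808 / 197.9483 = -0.358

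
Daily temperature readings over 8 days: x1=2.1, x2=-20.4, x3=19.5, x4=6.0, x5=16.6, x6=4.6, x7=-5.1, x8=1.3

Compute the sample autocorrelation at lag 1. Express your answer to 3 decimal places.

-0.233

Mean x̄ = (2.1 − 20.4 + 19.5 + 6.0 + 16.6 + 4.6 − 5.1 + 1.3)/8 = 3.0750
Σ(x_t−x̄)(x_{t+1}−x̄) = (22.8881) + (-385.5769) + (48.0431) + (39.5606) + (20.6256) + (-12.4669) + (14.5106) = -252.4156
Denominator Σ(x_t−x̄)² = 1085.5950
r_1 = -252.4156 / 1085.5950 = -0.233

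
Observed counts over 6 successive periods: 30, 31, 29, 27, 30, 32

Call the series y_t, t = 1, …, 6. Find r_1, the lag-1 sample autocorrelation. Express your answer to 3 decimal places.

Mean ȳ = (30 + 31 + 29 + 27 + 30 + 32)/6 = 29.8333
Deviations from mean: 0.1667, 1.1667, -0.8333, -2.8333, 0.1667, 2.1667
Numerator Σ_{t=1}^{5}(y_t−ȳ)(y_{t+1}−ȳ) = 1.4722
Denominator Σ(y_t−ȳ)² = 14.8333
r_1 = 1.4722 / 14.8333 = 0.099

0.099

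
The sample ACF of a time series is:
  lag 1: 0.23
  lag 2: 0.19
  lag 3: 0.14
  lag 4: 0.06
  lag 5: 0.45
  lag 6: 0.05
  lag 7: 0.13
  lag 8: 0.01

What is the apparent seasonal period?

5

The largest autocorrelation is r_5 = 0.45; the remaining lags stay at or below 0.23. The elevated value at lag 1 (0.23), dropping to 0.19 at lag 2, reflects decaying short-term dependence rather than seasonality.
The dominant spike at lag 5 indicates a seasonal period of 5.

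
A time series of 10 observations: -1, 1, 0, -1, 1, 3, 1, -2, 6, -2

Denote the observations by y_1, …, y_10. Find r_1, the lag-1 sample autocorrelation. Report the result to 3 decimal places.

Mean ȳ = (-1 + 1 + 0 − 1 + 1 + 3 + 1 − 2 + 6 − 2)/10 = 0.6000
Numerator Σ_{t=1}^{9}(y_t−ȳ)(y_{t+1}−ȳ) = -27.7600
Denominator Σ(y_t−ȳ)² = 54.4000
r_1 = -27.7600 / 54.4000 = -0.510

-0.510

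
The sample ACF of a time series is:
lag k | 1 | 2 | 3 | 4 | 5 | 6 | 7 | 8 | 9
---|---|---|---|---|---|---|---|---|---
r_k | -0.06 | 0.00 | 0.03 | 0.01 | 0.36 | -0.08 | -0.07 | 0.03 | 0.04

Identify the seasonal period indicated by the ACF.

5

The largest autocorrelation is r_5 = 0.36; the remaining lags stay at or below 0.04.
The dominant spike at lag 5 indicates a seasonal period of 5.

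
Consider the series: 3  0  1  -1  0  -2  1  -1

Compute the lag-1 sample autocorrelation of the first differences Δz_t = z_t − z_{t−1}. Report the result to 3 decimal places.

-0.698

First differences Δz: -3, 1, -2, 1, -2, 3, -2
Mean of differences = -0.5714
Numerator Σ(Δz_t−Δz̄)(Δz_{t+1}−Δz̄) = -20.7551
Denominator Σ(Δz_t−Δz̄)² = 29.7143
r_1(Δz) = -20.7551 / 29.7143 = -0.698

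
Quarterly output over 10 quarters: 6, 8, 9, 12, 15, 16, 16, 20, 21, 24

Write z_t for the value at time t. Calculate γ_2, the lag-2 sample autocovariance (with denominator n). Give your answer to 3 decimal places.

Mean z̄ = (6 + 8 + 9 + 12 + 15 + 16 + 16 + 20 + 21 + 24)/10 = 14.7000
Σ_{t=1}^{8}(z_t−z̄)(z_{t+2}−z̄) = 127.2200
γ_2 = 127.2200 / 10 = 12.722

12.722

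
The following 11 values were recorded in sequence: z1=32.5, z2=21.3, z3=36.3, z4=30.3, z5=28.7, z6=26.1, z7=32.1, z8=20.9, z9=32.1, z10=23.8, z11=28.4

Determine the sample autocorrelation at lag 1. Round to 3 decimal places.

Mean z̄ = (32.5 + 21.3 + 36.3 + 30.3 + 28.7 + 26.1 + 32.1 + 20.9 + 32.1 + 23.8 + 28.4)/11 = 28.4091
Numerator Σ_{t=1}^{10}(z_t−z̄)(z_{t+1}−z̄) = -151.3037
Denominator Σ(z_t−z̄)² = 243.4091
r_1 = -151.3037 / 243.4091 = -0.622

-0.622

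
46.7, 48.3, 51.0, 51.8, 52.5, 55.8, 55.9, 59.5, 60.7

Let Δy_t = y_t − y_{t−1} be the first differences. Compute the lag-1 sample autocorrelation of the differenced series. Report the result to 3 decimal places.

-0.705

First differences Δy: 1.6, 2.7, 0.8, 0.7, 3.3, 0.1, 3.6, 1.2
Mean of differences = 1.7500
Numerator Σ(Δy_t−Δȳ)(Δy_{t+1}−Δȳ) = -8.3025
Denominator Σ(Δy_t−Δȳ)² = 11.7800
r_1(Δy) = -8.3025 / 11.7800 = -0.705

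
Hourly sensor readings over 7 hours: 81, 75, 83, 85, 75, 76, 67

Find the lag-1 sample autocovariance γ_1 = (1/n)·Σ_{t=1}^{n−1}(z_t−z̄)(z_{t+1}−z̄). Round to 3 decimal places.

2.851

Mean z̄ = (81 + 75 + 83 + 85 + 75 + 76 + 67)/7 = 77.4286
Σ_{t=1}^{6}(z_t−z̄)(z_{t+1}−z̄) = 19.9592
γ_1 = 19.9592 / 7 = 2.851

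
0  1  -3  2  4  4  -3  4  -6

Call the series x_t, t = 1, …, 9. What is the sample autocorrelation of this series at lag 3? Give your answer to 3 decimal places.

Mean x̄ = (0 + 1 − 3 + 2 + 4 + 4 − 3 + 4 − 6)/9 = 0.3333
Σ(x_t−x̄)(x_{t+3}−x̄) = (-0.5556) + (2.4444) + (-12.2222) + (-5.5556) + (13.4444) + (-23.2222) = -25.6667
Denominator Σ(x_t−x̄)² = 106.0000
r_3 = -25.6667 / 106.0000 = -0.242

-0.242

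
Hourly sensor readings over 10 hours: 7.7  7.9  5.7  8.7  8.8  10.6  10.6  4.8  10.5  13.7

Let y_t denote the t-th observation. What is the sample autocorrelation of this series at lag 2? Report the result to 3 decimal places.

Mean ȳ = (7.7 + 7.9 + 5.7 + 8.7 + 8.8 + 10.6 + 10.6 + 4.8 + 10.5 + 13.7)/10 = 8.9000
Numerator Σ_{t=1}^{8}(y_t−ȳ)(y_{t+2}−ȳ) = -20.0800
Denominator Σ(y_t−ȳ)² = 60.9200
r_2 = -20.0800 / 60.9200 = -0.330

-0.330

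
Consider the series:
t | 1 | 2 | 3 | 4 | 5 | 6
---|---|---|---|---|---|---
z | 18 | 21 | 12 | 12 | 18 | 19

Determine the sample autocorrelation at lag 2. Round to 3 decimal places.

Mean z̄ = (18 + 21 + 12 + 12 + 18 + 19)/6 = 16.6667
Deviations from mean: 1.3333, 4.3333, -4.6667, -4.6667, 1.3333, 2.3333
Σ(z_t−z̄)(z_{t+2}−z̄) = (-6.2222) + (-20.2222) + (-6.2222) + (-10.8889) = -43.5556
Denominator Σ(z_t−z̄)² = 71.3333
r_2 = -43.5556 / 71.3333 = -0.611

-0.611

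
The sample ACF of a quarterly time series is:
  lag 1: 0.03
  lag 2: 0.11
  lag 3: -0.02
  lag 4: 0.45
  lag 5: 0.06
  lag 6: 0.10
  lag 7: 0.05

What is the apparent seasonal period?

4

The largest autocorrelation is r_4 = 0.45; the remaining lags stay at or below 0.11.
The dominant spike at lag 4 indicates a seasonal period of 4.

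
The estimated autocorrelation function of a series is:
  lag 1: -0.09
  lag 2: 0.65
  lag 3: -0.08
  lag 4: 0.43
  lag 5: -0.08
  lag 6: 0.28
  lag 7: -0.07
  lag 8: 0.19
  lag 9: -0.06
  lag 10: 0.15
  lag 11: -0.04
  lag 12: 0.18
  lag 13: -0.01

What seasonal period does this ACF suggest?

The largest autocorrelation is r_2 = 0.65, with weaker echoes at lags 4 (0.43), 6 (0.28), 8 (0.19), 10 (0.15) and 12 (0.18); the remaining lags stay at or below -0.01.
The dominant spike at lag 2 indicates a seasonal period of 2.

2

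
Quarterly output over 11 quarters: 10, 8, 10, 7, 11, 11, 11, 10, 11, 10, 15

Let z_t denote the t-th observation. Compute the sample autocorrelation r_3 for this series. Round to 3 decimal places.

-0.108

Mean z̄ = (10 + 8 + 10 + 7 + 11 + 11 + 11 + 10 + 11 + 10 + 15)/11 = 10.3636
Numerator Σ_{t=1}^{8}(z_t−z̄)(z_{t+3}−z̄) = -4.3967
Denominator Σ(z_t−z̄)² = 40.5455
r_3 = -4.3967 / 40.5455 = -0.108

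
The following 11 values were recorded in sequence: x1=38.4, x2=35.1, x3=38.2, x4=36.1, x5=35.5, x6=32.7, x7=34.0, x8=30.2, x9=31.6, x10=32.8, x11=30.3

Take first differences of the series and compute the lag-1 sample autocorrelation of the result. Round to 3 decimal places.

First differences Δx: -3.3, 3.1, -2.1, -0.6, -2.8, 1.3, -3.8, 1.4, 1.2, -2.5
Mean of differences = -0.8100
Numerator Σ(Δx_t−Δx̄)(Δx_{t+1}−Δx̄) = -31.5391
Denominator Σ(Δx_t−Δx̄)² = 52.3290
r_1(Δx) = -31.5391 / 52.3290 = -0.603

-0.603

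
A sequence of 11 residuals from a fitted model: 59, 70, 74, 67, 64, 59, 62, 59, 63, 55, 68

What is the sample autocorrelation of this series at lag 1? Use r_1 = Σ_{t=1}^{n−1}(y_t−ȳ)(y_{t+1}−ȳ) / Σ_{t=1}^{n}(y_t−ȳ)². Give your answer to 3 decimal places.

Mean ȳ = (59 + 70 + 74 + 67 + 64 + 59 + 62 + 59 + 63 + 55 + 68)/11 = 63.6364
Numerator Σ_{t=1}^{10}(y_t−ȳ)(y_{t+1}−ȳ) = 56.7769
Denominator Σ(y_t−ȳ)² = 320.5455
r_1 = 56.7769 / 320.5455 = 0.177

0.177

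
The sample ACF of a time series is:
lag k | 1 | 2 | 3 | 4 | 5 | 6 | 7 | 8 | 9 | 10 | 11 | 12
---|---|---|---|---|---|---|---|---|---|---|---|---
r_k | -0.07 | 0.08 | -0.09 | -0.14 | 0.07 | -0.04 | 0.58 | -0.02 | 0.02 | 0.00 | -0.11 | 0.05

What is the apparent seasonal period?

The largest autocorrelation is r_7 = 0.58; the remaining lags stay at or below 0.08.
The dominant spike at lag 7 indicates a seasonal period of 7.

7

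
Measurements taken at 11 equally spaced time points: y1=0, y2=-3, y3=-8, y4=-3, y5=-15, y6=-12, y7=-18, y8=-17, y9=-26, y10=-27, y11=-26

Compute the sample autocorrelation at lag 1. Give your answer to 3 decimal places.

Mean ȳ = (0 − 3 − 8 − 3 − 15 − 12 − 18 − 17 − 26 − 27 − 26)/11 = -14.0909
Numerator Σ_{t=1}^{10}(y_t−ȳ)(y_{t+1}−ȳ) = 624.7190
Denominator Σ(y_t−ȳ)² = 960.9091
r_1 = 624.7190 / 960.9091 = 0.650

0.650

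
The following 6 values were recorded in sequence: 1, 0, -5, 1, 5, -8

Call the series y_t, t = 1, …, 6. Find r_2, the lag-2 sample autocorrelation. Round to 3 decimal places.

-0.400

Mean ȳ = (1 + 0 − 5 + 1 + 5 − 8)/6 = -1.0000
Σ(y_t−ȳ)(y_{t+2}−ȳ) = (-8.0000) + (2.0000) + (-24.0000) + (-14.0000) = -44.0000
Denominator Σ(y_t−ȳ)² = 110.0000
r_2 = -44.0000 / 110.0000 = -0.400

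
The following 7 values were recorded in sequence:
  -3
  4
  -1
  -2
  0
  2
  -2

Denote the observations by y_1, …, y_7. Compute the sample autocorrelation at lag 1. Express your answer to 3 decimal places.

Mean ȳ = (-3 + 4 − 1 − 2 + 0 + 2 − 2)/7 = -0.2857
Numerator Σ_{t=1}^{6}(y_t−ȳ)(y_{t+1}−ȳ) = -17.2245
Denominator Σ(y_t−ȳ)² = 37.4286
r_1 = -17.2245 / 37.4286 = -0.460

-0.460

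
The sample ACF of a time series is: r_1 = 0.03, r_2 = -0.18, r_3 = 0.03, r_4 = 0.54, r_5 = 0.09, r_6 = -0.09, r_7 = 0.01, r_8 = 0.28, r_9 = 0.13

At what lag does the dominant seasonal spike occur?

The largest autocorrelation is r_4 = 0.54, with a weaker echo at lag 8 (0.28); the remaining lags stay at or below 0.13.
The dominant spike at lag 4 indicates a seasonal period of 4.

4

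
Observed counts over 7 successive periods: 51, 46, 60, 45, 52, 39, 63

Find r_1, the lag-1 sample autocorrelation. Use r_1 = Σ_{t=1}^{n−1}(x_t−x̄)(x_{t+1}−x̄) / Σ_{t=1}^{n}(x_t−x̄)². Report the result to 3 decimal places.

-0.610

Mean x̄ = (51 + 46 + 60 + 45 + 52 + 39 + 63)/7 = 50.8571
Σ(x_t−x̄)(x_{t+1}−x̄) = (-0.6939) + (-44.4082) + (-53.5510) + (-6.6939) + (-13.5510) + (-143.9796) = -262.8776
Denominator Σ(x_t−x̄)² = 430.8571
r_1 = -262.8776 / 430.8571 = -0.610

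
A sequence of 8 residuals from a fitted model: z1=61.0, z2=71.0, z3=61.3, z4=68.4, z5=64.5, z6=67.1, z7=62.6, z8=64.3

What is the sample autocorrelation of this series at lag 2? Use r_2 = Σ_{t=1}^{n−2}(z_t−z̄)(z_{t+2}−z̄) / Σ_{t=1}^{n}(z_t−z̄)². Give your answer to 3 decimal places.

Mean z̄ = (61.0 + 71.0 + 61.3 + 68.4 + 64.5 + 67.1 + 62.6 + 64.3)/8 = 65.0250
Deviations from mean: -4.0250, 5.9750, -3.7250, 3.3750, -0.5250, 2.0750, -2.4250, -0.7250
Σ(z_t−z̄)(z_{t+2}−z̄) = (14.9931) + (20.1656) + (1.9556) + (7.0031) + (1.2731) + (-1.5044) = 43.8863
Denominator Σ(z_t−z̄)² = 88.1550
r_2 = 43.8863 / 88.1550 = 0.498

0.498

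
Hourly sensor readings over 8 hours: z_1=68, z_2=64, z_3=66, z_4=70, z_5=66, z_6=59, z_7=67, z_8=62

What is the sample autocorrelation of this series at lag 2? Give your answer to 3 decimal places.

-0.133

Mean z̄ = (68 + 64 + 66 + 70 + 66 + 59 + 67 + 62)/8 = 65.2500
Deviations from mean: 2.7500, -1.2500, 0.7500, 4.7500, 0.7500, -6.2500, 1.7500, -3.2500
Σ(z_t−z̄)(z_{t+2}−z̄) = (2.0625) + (-5.9375) + (0.5625) + (-29.6875) + (1.3125) + (20.3125) = -11.3750
Denominator Σ(z_t−z̄)² = 85.5000
r_2 = -11.3750 / 85.5000 = -0.133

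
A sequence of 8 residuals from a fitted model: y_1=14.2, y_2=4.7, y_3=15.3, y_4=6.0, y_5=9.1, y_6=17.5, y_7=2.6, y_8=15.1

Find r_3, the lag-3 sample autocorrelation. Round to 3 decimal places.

Mean ȳ = (14.2 + 4.7 + 15.3 + 6.0 + 9.1 + 17.5 + 2.6 + 15.1)/8 = 10.5625
Σ(y_t−ȳ)(y_{t+3}−ȳ) = (-16.5961) + (8.5739) + (32.8664) + (36.3289) + (-6.6361) = 54.5370
Denominator Σ(y_t−ȳ)² = 225.1188
r_3 = 54.5370 / 225.1188 = 0.242

0.242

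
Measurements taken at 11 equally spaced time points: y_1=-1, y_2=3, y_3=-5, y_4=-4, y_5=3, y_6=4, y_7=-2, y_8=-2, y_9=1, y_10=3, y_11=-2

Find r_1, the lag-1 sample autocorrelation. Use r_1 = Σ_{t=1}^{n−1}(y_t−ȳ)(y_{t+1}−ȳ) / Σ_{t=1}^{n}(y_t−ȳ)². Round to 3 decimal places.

-0.070

Mean ȳ = (-1 + 3 − 5 − 4 + 3 + 4 − 2 − 2 + 1 + 3 − 2)/11 = -0.1818
Numerator Σ_{t=1}^{10}(y_t−ȳ)(y_{t+1}−ȳ) = -6.8512
Denominator Σ(y_t−ȳ)² = 97.6364
r_1 = -6.8512 / 97.6364 = -0.070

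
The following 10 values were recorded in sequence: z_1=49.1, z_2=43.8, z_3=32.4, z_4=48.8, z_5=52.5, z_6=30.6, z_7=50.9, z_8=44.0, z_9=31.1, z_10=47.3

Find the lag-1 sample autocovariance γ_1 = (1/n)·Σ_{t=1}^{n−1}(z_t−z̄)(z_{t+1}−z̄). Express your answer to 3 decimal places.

Mean z̄ = (49.1 + 43.8 + 32.4 + 48.8 + 52.5 + 30.6 + 50.9 + 44.0 + 31.1 + 47.3)/10 = 43.0500
Σ_{t=1}^{9}(z_t−z̄)(z_{t+1}−z̄) = -280.4175
γ_1 = -280.4175 / 10 = -28.042

-28.042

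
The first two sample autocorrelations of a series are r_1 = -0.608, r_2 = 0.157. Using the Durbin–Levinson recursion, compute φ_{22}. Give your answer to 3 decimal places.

φ_{22} = (r_2 − r_1²) / (1 − r_1²)
r_1² = (-0.608)² = 0.369664
Numerator = 0.157 − 0.3697 = -0.2127; denominator = 1 − 0.3697 = 0.6303
φ_{22} = -0.2127 / 0.6303 = -0.337

-0.337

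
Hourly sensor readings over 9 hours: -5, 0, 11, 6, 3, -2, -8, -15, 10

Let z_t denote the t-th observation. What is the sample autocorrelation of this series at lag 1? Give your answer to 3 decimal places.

0.110

Mean z̄ = (-5 + 0 + 11 + 6 + 3 − 2 − 8 − 15 + 10)/9 = 0.0000
Numerator Σ_{t=1}^{8}(z_t−z̄)(z_{t+1}−z̄) = 64.0000
Denominator Σ(z_t−z̄)² = 584.0000
r_1 = 64.0000 / 584.0000 = 0.110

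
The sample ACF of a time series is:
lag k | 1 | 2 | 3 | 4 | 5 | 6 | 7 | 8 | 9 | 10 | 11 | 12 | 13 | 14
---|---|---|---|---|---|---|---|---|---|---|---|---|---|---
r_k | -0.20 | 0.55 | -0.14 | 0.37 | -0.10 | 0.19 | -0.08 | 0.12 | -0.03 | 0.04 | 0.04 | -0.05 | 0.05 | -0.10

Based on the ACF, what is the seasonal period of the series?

2

The largest autocorrelation is r_2 = 0.55, with weaker echoes at lags 4 (0.37) and 6 (0.19); the remaining lags stay at or below 0.12.
The dominant spike at lag 2 indicates a seasonal period of 2.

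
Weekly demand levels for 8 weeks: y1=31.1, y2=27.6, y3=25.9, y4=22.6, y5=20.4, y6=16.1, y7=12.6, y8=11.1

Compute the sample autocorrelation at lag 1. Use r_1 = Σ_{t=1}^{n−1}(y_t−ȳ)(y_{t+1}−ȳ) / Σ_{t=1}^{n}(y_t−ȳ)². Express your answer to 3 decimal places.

0.638

Mean ȳ = (31.1 + 27.6 + 25.9 + 22.6 + 20.4 + 16.1 + 12.6 + 11.1)/8 = 20.9250
Deviations from mean: 10.1750, 6.6750, 4.9750, 1.6750, -0.5250, -4.8250, -8.3250, -9.8250
Numerator Σ_{t=1}^{7}(y_t−ȳ)(y_{t+1}−ȳ) = 233.0744
Denominator Σ(y_t−ȳ)² = 365.0350
r_1 = 233.0744 / 365.0350 = 0.638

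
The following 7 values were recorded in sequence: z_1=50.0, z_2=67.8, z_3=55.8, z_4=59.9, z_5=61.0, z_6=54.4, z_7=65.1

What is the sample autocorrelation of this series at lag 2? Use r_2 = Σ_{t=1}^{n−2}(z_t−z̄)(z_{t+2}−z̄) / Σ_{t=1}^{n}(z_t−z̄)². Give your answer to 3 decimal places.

0.166

Mean z̄ = (50.0 + 67.8 + 55.8 + 59.9 + 61.0 + 54.4 + 65.1)/7 = 59.1429
Σ(z_t−z̄)(z_{t+2}−z̄) = (30.5633) + (6.5547) + (-6.2082) + (-3.5910) + (11.0633) = 38.3820
Denominator Σ(z_t−z̄)² = 231.7171
r_2 = 38.3820 / 231.7171 = 0.166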